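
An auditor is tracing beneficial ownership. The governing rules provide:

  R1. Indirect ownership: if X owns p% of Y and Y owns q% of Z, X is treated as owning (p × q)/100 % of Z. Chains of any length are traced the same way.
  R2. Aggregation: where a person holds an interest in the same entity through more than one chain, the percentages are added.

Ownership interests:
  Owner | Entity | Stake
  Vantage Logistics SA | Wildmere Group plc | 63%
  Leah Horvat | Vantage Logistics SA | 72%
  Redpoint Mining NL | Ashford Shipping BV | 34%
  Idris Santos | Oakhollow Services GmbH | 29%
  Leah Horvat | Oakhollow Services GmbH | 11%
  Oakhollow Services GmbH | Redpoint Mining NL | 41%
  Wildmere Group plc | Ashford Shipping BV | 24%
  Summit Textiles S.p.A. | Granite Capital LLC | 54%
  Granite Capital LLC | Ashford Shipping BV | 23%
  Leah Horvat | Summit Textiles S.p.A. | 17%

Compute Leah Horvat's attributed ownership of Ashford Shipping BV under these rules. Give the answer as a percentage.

Chain via Vantage Logistics SA → Wildmere Group plc (R1): 72% × 63% × 24% = 10.8864% of Ashford Shipping BV.
Chain via Summit Textiles S.p.A. → Granite Capital LLC (R1): 17% × 54% × 23% = 2.1114% of Ashford Shipping BV.
Chain via Oakhollow Services GmbH → Redpoint Mining NL (R1): 11% × 41% × 34% = 1.5334% of Ashford Shipping BV.
Aggregating (R2): 10.8864% + 2.1114% + 1.5334% = 14.5312%.

14.5312%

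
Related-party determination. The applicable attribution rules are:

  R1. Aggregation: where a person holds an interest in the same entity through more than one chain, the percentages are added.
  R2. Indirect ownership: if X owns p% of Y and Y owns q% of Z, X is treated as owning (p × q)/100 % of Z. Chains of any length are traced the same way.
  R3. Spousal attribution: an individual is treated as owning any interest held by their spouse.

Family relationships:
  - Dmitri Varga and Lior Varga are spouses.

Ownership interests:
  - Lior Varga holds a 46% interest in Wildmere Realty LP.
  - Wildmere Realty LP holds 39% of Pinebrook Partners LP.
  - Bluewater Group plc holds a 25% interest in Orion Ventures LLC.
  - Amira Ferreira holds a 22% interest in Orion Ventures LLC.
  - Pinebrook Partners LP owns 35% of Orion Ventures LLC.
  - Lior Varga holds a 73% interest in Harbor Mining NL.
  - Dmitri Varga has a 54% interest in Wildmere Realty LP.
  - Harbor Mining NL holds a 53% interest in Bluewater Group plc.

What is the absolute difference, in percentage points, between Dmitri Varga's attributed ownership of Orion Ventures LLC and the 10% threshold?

By spousal attribution (R3), Dmitri Varga is treated as also owning Lior Varga's interest in Wildmere Realty LP, giving 54% + 46% = 100%.
By spousal attribution (R3), Dmitri Varga is treated as owning Lior Varga's 73% interest in Harbor Mining NL.
Chain via Wildmere Realty LP → Pinebrook Partners LP (R2): 100% × 39% × 35% = 13.65% of Orion Ventures LLC.
Chain via Harbor Mining NL → Bluewater Group plc (R2): 73% × 53% × 25% = 9.6725% of Orion Ventures LLC.
Aggregating (R1): 13.65% + 9.6725% = 23.3225%.
23.3225% exceeds the 10% threshold by 13.3225 percentage points.

13.3225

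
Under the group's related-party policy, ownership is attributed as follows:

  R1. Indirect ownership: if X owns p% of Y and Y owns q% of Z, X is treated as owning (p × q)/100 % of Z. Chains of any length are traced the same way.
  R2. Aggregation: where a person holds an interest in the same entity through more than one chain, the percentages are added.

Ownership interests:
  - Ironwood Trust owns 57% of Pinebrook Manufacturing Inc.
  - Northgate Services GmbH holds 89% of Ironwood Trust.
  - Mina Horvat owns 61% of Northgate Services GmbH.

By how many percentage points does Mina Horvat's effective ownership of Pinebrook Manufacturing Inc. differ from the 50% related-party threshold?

Chain via Northgate Services GmbH → Ironwood Trust (R1): 61% × 89% × 57% = 30.9453% of Pinebrook Manufacturing Inc.
30.9453% falls short of the 50% threshold by 19.0547 percentage points.

19.0547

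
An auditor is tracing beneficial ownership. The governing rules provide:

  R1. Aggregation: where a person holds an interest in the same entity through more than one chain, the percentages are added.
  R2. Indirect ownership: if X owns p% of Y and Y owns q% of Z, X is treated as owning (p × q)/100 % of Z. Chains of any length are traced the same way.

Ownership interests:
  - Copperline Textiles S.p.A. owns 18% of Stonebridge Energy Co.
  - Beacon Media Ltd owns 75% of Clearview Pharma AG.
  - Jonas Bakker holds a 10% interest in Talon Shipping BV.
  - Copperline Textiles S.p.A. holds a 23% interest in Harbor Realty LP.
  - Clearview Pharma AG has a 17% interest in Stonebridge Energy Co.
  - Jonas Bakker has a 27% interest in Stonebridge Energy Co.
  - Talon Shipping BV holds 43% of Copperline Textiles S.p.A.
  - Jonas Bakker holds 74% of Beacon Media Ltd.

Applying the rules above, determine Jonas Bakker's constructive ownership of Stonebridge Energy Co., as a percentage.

Chain via Beacon Media Ltd → Clearview Pharma AG (R2): 74% × 75% × 17% = 9.435% of Stonebridge Energy Co.
Chain via Talon Shipping BV → Copperline Textiles S.p.A. (R2): 10% × 43% × 18% = 0.774% of Stonebridge Energy Co.
Direct interest in Stonebridge Energy Co: 27%.
Aggregating (R1): 9.435% + 0.774% + 27% = 37.209%.

37.209%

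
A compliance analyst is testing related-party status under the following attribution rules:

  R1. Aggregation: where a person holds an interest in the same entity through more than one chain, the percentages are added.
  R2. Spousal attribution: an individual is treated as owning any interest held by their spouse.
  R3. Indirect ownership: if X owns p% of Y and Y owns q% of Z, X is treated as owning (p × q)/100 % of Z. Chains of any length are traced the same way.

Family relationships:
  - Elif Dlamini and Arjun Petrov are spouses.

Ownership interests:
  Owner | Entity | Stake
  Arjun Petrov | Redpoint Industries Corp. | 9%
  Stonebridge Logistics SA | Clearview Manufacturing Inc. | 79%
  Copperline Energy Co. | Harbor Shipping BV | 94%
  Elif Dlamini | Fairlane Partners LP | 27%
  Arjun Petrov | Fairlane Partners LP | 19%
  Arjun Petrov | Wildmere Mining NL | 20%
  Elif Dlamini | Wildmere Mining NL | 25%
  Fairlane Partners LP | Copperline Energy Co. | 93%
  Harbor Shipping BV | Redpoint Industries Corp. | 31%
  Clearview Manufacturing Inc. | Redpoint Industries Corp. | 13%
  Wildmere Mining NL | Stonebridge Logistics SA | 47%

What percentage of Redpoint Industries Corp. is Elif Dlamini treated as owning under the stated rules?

23.638197%

By spousal attribution (R2), Elif Dlamini is treated as also owning Arjun Petrov's interest in Fairlane Partners LP, giving 27% + 19% = 46%.
By spousal attribution (R2), Elif Dlamini is treated as also owning Arjun Petrov's interest in Wildmere Mining NL, giving 25% + 20% = 45%.
By spousal attribution (R2), Elif Dlamini is treated as owning Arjun Petrov's 9% interest in Redpoint Industries Corp.
Chain via Fairlane Partners LP → Copperline Energy Co. → Harbor Shipping BV (R3): 46% × 93% × 94% × 31% = 12.466092% of Redpoint Industries Corp.
Chain via Wildmere Mining NL → Stonebridge Logistics SA → Clearview Manufacturing Inc. (R3): 45% × 47% × 79% × 13% = 2.172105% of Redpoint Industries Corp.
Direct interest in Redpoint Industries Corp: 9%.
Aggregating (R1): 12.466092% + 2.172105% + 9% = 23.638197%.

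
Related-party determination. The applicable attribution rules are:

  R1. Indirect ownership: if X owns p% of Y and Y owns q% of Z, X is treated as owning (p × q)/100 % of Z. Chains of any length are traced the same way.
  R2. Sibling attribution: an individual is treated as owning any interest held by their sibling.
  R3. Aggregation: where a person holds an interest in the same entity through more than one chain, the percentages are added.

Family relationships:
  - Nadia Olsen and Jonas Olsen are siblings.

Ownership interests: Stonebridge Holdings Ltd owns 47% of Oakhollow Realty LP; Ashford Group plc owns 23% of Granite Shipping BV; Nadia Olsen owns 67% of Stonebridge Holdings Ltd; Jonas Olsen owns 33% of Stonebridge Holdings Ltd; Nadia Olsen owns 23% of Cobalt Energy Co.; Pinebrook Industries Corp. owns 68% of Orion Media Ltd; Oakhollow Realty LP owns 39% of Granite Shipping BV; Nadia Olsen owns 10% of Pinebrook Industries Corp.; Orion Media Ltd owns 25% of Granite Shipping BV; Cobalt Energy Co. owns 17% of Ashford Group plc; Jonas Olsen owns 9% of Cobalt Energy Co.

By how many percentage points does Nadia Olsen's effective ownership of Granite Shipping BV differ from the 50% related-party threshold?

28.7188

By sibling attribution (R2), Nadia Olsen is treated as also owning Jonas Olsen's interest in Cobalt Energy Co, giving 23% + 9% = 32%.
By sibling attribution (R2), Nadia Olsen is treated as also owning Jonas Olsen's interest in Stonebridge Holdings Ltd, giving 67% + 33% = 100%.
Chain via Cobalt Energy Co. → Ashford Group plc (R1): 32% × 17% × 23% = 1.2512% of Granite Shipping BV.
Chain via Pinebrook Industries Corp. → Orion Media Ltd (R1): 10% × 68% × 25% = 1.7% of Granite Shipping BV.
Chain via Stonebridge Holdings Ltd → Oakhollow Realty LP (R1): 100% × 47% × 39% = 18.33% of Granite Shipping BV.
Aggregating (R3): 1.2512% + 1.7% + 18.33% = 21.2812%.
21.2812% falls short of the 50% threshold by 28.7188 percentage points.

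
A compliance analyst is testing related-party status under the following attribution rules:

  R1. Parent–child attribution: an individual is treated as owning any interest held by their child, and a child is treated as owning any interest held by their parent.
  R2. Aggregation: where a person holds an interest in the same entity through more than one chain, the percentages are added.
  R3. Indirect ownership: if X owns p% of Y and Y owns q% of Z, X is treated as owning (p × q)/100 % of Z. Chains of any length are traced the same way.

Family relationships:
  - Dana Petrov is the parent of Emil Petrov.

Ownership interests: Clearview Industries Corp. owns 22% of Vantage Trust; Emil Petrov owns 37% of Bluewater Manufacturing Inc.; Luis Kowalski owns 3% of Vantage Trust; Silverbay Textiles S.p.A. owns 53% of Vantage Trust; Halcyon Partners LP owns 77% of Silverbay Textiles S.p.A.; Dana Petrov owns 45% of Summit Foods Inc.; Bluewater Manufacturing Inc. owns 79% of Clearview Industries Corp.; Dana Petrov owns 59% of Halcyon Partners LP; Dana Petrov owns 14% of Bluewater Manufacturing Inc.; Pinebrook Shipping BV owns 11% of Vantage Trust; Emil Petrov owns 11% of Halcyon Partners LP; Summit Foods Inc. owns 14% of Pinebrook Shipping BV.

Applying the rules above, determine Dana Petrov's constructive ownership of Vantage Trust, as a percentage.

38.1238%

By parent–child attribution (R1), Dana Petrov is treated as also owning Emil Petrov's interest in Halcyon Partners LP, giving 59% + 11% = 70%.
By parent–child attribution (R1), Dana Petrov is treated as also owning Emil Petrov's interest in Bluewater Manufacturing Inc, giving 14% + 37% = 51%.
Chain via Halcyon Partners LP → Silverbay Textiles S.p.A. (R3): 70% × 77% × 53% = 28.567% of Vantage Trust.
Chain via Bluewater Manufacturing Inc. → Clearview Industries Corp. (R3): 51% × 79% × 22% = 8.8638% of Vantage Trust.
Chain via Summit Foods Inc. → Pinebrook Shipping BV (R3): 45% × 14% × 11% = 0.693% of Vantage Trust.
Aggregating (R2): 28.567% + 8.8638% + 0.693% = 38.1238%.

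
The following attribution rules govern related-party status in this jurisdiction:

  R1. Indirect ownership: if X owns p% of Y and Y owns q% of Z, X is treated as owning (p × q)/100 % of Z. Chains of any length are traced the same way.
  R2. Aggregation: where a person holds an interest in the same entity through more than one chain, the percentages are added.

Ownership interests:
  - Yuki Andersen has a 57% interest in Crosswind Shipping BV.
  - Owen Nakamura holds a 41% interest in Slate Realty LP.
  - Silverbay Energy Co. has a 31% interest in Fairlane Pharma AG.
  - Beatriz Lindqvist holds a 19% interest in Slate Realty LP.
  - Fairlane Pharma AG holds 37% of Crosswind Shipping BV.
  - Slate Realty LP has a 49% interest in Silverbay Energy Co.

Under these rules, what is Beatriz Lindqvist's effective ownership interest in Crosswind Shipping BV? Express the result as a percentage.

Chain via Slate Realty LP → Silverbay Energy Co. → Fairlane Pharma AG (R1): 19% × 49% × 31% × 37% = 1.067857% of Crosswind Shipping BV.

1.067857%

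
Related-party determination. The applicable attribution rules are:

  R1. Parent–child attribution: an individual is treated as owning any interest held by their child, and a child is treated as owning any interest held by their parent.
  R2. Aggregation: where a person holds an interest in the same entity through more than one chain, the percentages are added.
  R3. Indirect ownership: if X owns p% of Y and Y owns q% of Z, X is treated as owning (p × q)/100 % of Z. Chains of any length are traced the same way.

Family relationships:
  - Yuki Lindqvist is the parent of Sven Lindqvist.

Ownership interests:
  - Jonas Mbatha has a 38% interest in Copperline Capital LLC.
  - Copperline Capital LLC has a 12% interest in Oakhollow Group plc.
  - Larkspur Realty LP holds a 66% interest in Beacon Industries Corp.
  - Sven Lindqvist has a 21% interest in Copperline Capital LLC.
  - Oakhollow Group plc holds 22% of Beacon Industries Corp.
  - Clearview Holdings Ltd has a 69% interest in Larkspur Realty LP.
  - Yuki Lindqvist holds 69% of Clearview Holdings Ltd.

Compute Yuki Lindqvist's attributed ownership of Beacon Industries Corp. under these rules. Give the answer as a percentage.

By parent–child attribution (R1), Yuki Lindqvist is treated as owning Sven Lindqvist's 21% interest in Copperline Capital LLC.
Chain via Clearview Holdings Ltd → Larkspur Realty LP (R3): 69% × 69% × 66% = 31.4226% of Beacon Industries Corp.
Chain via Copperline Capital LLC → Oakhollow Group plc (R3): 21% × 12% × 22% = 0.5544% of Beacon Industries Corp.
Aggregating (R2): 31.4226% + 0.5544% = 31.977%.

31.977%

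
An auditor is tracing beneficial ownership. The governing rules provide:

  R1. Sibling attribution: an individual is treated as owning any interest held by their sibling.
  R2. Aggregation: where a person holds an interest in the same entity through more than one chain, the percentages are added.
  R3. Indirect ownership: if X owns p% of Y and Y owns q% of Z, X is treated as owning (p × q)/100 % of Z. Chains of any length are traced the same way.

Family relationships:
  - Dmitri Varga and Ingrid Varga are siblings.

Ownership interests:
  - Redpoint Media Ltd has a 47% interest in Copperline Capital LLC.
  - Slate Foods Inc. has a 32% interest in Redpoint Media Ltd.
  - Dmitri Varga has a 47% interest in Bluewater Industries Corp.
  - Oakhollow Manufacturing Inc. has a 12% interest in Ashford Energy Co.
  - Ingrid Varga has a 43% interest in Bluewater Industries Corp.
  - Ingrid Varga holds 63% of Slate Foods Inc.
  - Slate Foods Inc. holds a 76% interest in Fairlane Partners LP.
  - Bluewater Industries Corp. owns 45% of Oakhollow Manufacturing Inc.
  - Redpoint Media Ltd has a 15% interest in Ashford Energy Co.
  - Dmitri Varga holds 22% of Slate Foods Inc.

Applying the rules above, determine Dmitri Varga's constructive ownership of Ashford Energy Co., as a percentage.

By sibling attribution (R1), Dmitri Varga is treated as also owning Ingrid Varga's interest in Bluewater Industries Corp, giving 47% + 43% = 90%.
By sibling attribution (R1), Dmitri Varga is treated as also owning Ingrid Varga's interest in Slate Foods Inc, giving 22% + 63% = 85%.
Chain via Bluewater Industries Corp. → Oakhollow Manufacturing Inc. (R3): 90% × 45% × 12% = 4.86% of Ashford Energy Co.
Chain via Slate Foods Inc. → Redpoint Media Ltd (R3): 85% × 32% × 15% = 4.08% of Ashford Energy Co.
Aggregating (R2): 4.86% + 4.08% = 8.94%.

8.94%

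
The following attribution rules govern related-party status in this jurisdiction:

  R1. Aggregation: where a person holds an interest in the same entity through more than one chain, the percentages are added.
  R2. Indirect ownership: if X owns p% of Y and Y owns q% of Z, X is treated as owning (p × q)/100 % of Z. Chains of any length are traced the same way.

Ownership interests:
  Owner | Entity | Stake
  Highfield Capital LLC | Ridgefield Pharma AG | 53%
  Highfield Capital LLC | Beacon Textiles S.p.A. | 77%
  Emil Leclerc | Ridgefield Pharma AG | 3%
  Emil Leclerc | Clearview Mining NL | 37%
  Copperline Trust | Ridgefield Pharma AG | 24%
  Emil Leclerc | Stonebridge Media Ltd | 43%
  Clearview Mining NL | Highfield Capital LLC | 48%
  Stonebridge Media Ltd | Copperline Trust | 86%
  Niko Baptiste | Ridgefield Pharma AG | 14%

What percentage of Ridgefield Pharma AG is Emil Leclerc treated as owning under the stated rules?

Chain via Stonebridge Media Ltd → Copperline Trust (R2): 43% × 86% × 24% = 8.8752% of Ridgefield Pharma AG.
Chain via Clearview Mining NL → Highfield Capital LLC (R2): 37% × 48% × 53% = 9.4128% of Ridgefield Pharma AG.
Direct interest in Ridgefield Pharma AG: 3%.
Aggregating (R1): 8.8752% + 9.4128% + 3% = 21.288%.

21.288%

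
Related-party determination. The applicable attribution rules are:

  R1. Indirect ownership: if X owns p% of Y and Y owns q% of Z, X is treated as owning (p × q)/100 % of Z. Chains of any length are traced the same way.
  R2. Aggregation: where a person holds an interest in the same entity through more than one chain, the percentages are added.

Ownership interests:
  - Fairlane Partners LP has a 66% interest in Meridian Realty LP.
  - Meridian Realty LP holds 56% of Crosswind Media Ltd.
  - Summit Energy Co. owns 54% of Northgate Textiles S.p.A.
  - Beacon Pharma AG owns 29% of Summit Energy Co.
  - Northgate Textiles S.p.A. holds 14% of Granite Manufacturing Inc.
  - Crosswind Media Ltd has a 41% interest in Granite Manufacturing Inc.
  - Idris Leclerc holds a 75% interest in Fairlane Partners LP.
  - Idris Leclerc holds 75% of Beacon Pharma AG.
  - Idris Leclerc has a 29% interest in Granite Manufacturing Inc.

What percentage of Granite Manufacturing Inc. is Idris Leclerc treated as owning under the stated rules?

Chain via Beacon Pharma AG → Summit Energy Co. → Northgate Textiles S.p.A. (R1): 75% × 29% × 54% × 14% = 1.6443% of Granite Manufacturing Inc.
Chain via Fairlane Partners LP → Meridian Realty LP → Crosswind Media Ltd (R1): 75% × 66% × 56% × 41% = 11.3652% of Granite Manufacturing Inc.
Direct interest in Granite Manufacturing Inc: 29%.
Aggregating (R2): 1.6443% + 11.3652% + 29% = 42.0095%.

42.0095%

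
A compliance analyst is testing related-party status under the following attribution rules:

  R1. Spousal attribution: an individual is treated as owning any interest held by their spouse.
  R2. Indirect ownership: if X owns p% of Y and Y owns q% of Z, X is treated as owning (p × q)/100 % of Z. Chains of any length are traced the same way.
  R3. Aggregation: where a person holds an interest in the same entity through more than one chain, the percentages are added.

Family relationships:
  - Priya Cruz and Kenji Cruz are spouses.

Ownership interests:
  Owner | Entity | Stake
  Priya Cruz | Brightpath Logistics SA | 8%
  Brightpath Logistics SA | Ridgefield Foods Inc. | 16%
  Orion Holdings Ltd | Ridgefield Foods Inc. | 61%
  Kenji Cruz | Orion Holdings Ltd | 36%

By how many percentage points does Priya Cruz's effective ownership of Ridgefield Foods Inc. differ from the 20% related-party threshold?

By spousal attribution (R1), Priya Cruz is treated as owning Kenji Cruz's 36% interest in Orion Holdings Ltd.
Chain via Brightpath Logistics SA (R2): 8% × 16% = 1.28% of Ridgefield Foods Inc.
Chain via Orion Holdings Ltd (R2): 36% × 61% = 21.96% of Ridgefield Foods Inc.
Aggregating (R3): 1.28% + 21.96% = 23.24%.
23.24% exceeds the 20% threshold by 3.24 percentage points.

3.24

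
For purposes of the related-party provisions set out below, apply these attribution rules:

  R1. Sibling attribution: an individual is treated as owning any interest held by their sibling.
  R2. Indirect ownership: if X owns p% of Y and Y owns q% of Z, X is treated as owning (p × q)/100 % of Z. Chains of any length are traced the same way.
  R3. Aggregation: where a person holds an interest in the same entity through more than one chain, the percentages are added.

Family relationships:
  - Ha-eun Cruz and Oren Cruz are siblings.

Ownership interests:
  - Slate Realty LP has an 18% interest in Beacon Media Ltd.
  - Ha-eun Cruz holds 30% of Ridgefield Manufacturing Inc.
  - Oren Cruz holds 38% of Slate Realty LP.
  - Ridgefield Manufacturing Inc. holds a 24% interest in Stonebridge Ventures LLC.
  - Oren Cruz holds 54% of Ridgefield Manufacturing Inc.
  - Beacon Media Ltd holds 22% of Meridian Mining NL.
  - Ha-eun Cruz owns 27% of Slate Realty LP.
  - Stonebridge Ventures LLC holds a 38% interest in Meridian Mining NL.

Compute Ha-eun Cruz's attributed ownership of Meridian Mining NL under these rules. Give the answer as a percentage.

10.2348%

By sibling attribution (R1), Ha-eun Cruz is treated as also owning Oren Cruz's interest in Slate Realty LP, giving 27% + 38% = 65%.
By sibling attribution (R1), Ha-eun Cruz is treated as also owning Oren Cruz's interest in Ridgefield Manufacturing Inc, giving 30% + 54% = 84%.
Chain via Slate Realty LP → Beacon Media Ltd (R2): 65% × 18% × 22% = 2.574% of Meridian Mining NL.
Chain via Ridgefield Manufacturing Inc. → Stonebridge Ventures LLC (R2): 84% × 24% × 38% = 7.6608% of Meridian Mining NL.
Aggregating (R3): 2.574% + 7.6608% = 10.2348%.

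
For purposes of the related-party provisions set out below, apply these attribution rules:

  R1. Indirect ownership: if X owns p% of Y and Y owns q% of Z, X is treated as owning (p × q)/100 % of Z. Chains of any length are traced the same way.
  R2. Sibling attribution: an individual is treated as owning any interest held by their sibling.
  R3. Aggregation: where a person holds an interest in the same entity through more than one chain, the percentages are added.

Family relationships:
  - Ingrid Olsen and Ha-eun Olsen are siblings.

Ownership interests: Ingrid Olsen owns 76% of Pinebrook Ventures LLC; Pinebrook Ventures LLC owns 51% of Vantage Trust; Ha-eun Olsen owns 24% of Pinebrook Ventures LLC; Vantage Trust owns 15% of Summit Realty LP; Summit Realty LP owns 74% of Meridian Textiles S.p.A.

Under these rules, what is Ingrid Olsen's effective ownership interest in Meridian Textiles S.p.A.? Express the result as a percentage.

5.661%

By sibling attribution (R2), Ingrid Olsen is treated as also owning Ha-eun Olsen's interest in Pinebrook Ventures LLC, giving 76% + 24% = 100%.
Chain via Pinebrook Ventures LLC → Vantage Trust → Summit Realty LP (R1): 100% × 51% × 15% × 74% = 5.661% of Meridian Textiles S.p.A.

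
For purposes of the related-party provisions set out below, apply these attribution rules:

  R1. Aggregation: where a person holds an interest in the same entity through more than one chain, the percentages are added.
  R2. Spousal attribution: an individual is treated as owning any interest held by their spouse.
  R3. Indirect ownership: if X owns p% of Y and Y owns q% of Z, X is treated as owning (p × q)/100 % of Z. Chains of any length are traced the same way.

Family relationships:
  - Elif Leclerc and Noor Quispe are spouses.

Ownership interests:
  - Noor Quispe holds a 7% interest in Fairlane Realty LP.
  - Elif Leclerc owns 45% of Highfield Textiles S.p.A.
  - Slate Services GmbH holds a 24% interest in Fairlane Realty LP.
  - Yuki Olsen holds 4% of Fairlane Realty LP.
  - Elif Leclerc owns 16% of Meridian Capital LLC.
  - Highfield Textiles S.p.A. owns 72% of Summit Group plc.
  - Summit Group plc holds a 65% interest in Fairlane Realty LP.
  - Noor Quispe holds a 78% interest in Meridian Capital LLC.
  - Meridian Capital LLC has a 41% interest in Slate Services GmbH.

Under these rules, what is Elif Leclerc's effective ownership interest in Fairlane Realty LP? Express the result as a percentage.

By spousal attribution (R2), Elif Leclerc is treated as also owning Noor Quispe's interest in Meridian Capital LLC, giving 16% + 78% = 94%.
By spousal attribution (R2), Elif Leclerc is treated as owning Noor Quispe's 7% interest in Fairlane Realty LP.
Chain via Highfield Textiles S.p.A. → Summit Group plc (R3): 45% × 72% × 65% = 21.06% of Fairlane Realty LP.
Chain via Meridian Capital LLC → Slate Services GmbH (R3): 94% × 41% × 24% = 9.2496% of Fairlane Realty LP.
Direct interest in Fairlane Realty LP: 7%.
Aggregating (R1): 21.06% + 9.2496% + 7% = 37.3096%.

37.3096%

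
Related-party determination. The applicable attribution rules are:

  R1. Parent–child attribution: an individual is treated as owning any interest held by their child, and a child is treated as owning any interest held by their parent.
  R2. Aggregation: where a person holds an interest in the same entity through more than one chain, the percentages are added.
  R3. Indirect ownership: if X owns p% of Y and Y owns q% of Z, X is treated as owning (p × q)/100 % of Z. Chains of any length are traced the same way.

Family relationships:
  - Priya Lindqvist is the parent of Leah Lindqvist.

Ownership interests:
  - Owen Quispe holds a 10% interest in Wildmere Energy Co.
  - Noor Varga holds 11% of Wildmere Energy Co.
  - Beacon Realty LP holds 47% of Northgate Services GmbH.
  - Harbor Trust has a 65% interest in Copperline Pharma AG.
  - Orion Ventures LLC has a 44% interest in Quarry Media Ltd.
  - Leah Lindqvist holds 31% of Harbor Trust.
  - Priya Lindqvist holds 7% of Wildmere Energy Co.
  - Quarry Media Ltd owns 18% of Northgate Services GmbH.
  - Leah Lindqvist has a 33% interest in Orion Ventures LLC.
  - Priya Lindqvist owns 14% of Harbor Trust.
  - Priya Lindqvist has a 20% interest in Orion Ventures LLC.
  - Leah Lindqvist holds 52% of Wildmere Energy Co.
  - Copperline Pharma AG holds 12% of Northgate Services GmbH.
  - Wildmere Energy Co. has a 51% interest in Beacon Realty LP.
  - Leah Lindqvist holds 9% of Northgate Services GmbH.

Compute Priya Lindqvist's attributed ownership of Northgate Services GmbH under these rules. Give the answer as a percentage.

By parent–child attribution (R1), Priya Lindqvist is treated as also owning Leah Lindqvist's interest in Harbor Trust, giving 14% + 31% = 45%.
By parent–child attribution (R1), Priya Lindqvist is treated as also owning Leah Lindqvist's interest in Wildmere Energy Co, giving 7% + 52% = 59%.
By parent–child attribution (R1), Priya Lindqvist is treated as also owning Leah Lindqvist's interest in Orion Ventures LLC, giving 20% + 33% = 53%.
By parent–child attribution (R1), Priya Lindqvist is treated as owning Leah Lindqvist's 9% interest in Northgate Services GmbH.
Chain via Harbor Trust → Copperline Pharma AG (R3): 45% × 65% × 12% = 3.51% of Northgate Services GmbH.
Chain via Wildmere Energy Co. → Beacon Realty LP (R3): 59% × 51% × 47% = 14.1423% of Northgate Services GmbH.
Chain via Orion Ventures LLC → Quarry Media Ltd (R3): 53% × 44% × 18% = 4.1976% of Northgate Services GmbH.
Direct interest in Northgate Services GmbH: 9%.
Aggregating (R2): 3.51% + 14.1423% + 4.1976% + 9% = 30.8499%.

30.8499%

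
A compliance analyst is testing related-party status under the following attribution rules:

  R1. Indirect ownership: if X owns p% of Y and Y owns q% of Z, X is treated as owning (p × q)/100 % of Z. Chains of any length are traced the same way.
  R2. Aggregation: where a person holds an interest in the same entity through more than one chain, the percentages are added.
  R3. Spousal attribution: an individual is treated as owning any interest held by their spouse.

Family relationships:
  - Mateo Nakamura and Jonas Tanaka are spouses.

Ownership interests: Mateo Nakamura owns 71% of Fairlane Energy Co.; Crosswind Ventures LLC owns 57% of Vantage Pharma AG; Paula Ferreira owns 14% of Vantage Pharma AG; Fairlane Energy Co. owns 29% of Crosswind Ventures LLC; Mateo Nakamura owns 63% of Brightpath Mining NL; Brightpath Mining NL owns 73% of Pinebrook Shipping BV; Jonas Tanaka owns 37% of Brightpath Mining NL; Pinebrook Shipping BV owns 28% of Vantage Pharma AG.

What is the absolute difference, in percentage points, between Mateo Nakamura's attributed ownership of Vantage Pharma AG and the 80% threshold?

47.8237

By spousal attribution (R3), Mateo Nakamura is treated as also owning Jonas Tanaka's interest in Brightpath Mining NL, giving 63% + 37% = 100%.
Chain via Brightpath Mining NL → Pinebrook Shipping BV (R1): 100% × 73% × 28% = 20.44% of Vantage Pharma AG.
Chain via Fairlane Energy Co. → Crosswind Ventures LLC (R1): 71% × 29% × 57% = 11.7363% of Vantage Pharma AG.
Aggregating (R2): 20.44% + 11.7363% = 32.1763%.
32.1763% falls short of the 80% threshold by 47.8237 percentage points.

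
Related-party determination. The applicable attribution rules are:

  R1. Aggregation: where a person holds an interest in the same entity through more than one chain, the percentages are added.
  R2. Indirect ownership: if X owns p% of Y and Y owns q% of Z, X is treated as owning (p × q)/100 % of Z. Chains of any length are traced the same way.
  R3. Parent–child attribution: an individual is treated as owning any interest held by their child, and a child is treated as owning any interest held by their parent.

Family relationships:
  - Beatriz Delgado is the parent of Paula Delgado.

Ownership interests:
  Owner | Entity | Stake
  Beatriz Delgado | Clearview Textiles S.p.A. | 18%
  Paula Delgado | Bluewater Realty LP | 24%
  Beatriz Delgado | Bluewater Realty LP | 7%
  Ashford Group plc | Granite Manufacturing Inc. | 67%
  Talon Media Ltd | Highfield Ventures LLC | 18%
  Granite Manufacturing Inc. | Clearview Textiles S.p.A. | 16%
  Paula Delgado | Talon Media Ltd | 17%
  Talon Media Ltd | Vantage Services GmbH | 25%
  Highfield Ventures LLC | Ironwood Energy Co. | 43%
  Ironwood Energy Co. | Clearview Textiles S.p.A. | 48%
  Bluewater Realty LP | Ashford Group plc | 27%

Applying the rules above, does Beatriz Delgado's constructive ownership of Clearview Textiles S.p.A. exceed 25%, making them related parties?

By parent–child attribution (R3), Beatriz Delgado is treated as also owning Paula Delgado's interest in Bluewater Realty LP, giving 7% + 24% = 31%.
By parent–child attribution (R3), Beatriz Delgado is treated as owning Paula Delgado's 17% interest in Talon Media Ltd.
Chain via Bluewater Realty LP → Ashford Group plc → Granite Manufacturing Inc. (R2): 31% × 27% × 67% × 16% = 0.897264% of Clearview Textiles S.p.A.
Direct interest in Clearview Textiles S.p.A: 18%.
Chain via Talon Media Ltd → Highfield Ventures LLC → Ironwood Energy Co. (R2): 17% × 18% × 43% × 48% = 0.631584% of Clearview Textiles S.p.A.
Aggregating (R1): 0.897264% + 18% + 0.631584% = 19.528848%.
19.528848% does not exceed the 25% threshold, so Beatriz is not a related party to Clearview Textiles S.p.A.

No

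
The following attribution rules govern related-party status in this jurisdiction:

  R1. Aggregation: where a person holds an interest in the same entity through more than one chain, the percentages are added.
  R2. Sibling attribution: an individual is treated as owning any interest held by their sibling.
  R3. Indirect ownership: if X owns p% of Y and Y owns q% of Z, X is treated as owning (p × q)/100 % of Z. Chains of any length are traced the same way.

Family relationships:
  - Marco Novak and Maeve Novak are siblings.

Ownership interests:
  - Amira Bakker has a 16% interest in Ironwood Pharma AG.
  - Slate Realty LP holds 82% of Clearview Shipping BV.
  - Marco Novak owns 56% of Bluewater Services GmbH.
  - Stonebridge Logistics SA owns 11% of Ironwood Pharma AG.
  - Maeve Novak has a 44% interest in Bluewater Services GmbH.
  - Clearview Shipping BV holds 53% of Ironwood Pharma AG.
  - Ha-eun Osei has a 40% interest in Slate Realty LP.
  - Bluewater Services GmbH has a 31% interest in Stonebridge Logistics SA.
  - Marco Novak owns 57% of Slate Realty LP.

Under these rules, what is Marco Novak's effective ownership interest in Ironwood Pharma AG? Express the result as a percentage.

By sibling attribution (R2), Marco Novak is treated as also owning Maeve Novak's interest in Bluewater Services GmbH, giving 56% + 44% = 100%.
Chain via Slate Realty LP → Clearview Shipping BV (R3): 57% × 82% × 53% = 24.7722% of Ironwood Pharma AG.
Chain via Bluewater Services GmbH → Stonebridge Logistics SA (R3): 100% × 31% × 11% = 3.41% of Ironwood Pharma AG.
Aggregating (R1): 24.7722% + 3.41% = 28.1822%.

28.1822%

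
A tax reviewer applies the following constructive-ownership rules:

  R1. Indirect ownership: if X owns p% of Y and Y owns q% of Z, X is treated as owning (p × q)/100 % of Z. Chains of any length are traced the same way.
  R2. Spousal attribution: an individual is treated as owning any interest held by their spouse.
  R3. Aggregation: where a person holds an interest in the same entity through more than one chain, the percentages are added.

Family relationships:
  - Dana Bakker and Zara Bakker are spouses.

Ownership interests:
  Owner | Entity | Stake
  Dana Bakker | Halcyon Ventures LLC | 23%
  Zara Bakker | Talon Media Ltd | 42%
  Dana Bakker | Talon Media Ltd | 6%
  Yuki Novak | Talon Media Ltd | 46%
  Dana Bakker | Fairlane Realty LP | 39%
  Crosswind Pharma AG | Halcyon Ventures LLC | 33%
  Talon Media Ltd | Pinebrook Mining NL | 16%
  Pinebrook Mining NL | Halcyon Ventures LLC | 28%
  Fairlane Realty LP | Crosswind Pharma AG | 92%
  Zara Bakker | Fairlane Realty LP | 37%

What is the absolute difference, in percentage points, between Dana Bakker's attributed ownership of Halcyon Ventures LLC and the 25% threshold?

By spousal attribution (R2), Dana Bakker is treated as also owning Zara Bakker's interest in Talon Media Ltd, giving 6% + 42% = 48%.
By spousal attribution (R2), Dana Bakker is treated as also owning Zara Bakker's interest in Fairlane Realty LP, giving 39% + 37% = 76%.
Chain via Talon Media Ltd → Pinebrook Mining NL (R1): 48% × 16% × 28% = 2.1504% of Halcyon Ventures LLC.
Chain via Fairlane Realty LP → Crosswind Pharma AG (R1): 76% × 92% × 33% = 23.0736% of Halcyon Ventures LLC.
Direct interest in Halcyon Ventures LLC: 23%.
Aggregating (R3): 2.1504% + 23.0736% + 23% = 48.224%.
48.224% exceeds the 25% threshold by 23.224 percentage points.

23.224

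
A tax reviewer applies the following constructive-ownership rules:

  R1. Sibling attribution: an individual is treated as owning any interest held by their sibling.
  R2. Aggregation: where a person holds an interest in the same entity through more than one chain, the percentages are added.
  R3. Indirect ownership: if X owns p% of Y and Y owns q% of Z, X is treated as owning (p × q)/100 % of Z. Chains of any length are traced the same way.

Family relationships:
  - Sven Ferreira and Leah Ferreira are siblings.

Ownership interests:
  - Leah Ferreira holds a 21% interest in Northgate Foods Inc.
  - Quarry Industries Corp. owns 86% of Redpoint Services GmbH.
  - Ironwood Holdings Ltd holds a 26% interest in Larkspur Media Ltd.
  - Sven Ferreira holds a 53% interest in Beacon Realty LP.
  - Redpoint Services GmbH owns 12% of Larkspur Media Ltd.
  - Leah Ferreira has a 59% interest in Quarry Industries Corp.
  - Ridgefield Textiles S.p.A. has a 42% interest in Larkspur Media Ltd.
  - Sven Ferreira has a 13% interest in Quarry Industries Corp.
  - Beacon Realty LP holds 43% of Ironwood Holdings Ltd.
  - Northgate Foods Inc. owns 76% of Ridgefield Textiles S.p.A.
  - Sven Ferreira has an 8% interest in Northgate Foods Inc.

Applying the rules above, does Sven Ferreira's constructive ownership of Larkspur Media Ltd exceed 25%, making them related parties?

By sibling attribution (R1), Sven Ferreira is treated as also owning Leah Ferreira's interest in Quarry Industries Corp, giving 13% + 59% = 72%.
By sibling attribution (R1), Sven Ferreira is treated as also owning Leah Ferreira's interest in Northgate Foods Inc, giving 8% + 21% = 29%.
Chain via Quarry Industries Corp. → Redpoint Services GmbH (R3): 72% × 86% × 12% = 7.4304% of Larkspur Media Ltd.
Chain via Northgate Foods Inc. → Ridgefield Textiles S.p.A. (R3): 29% × 76% × 42% = 9.2568% of Larkspur Media Ltd.
Chain via Beacon Realty LP → Ironwood Holdings Ltd (R3): 53% × 43% × 26% = 5.9254% of Larkspur Media Ltd.
Aggregating (R2): 7.4304% + 9.2568% + 5.9254% = 22.6126%.
22.6126% does not exceed the 25% threshold, so Sven is not a related party to Larkspur Media Ltd.

No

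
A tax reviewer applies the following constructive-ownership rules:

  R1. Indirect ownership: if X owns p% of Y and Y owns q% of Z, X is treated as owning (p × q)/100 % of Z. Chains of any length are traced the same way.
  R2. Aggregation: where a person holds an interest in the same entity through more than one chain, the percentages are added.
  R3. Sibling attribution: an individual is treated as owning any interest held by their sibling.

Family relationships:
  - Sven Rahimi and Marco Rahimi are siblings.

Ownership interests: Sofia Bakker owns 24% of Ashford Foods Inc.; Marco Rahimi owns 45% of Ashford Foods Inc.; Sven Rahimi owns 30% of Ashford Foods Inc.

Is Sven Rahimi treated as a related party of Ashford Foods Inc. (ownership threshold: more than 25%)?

Yes

By sibling attribution (R3), Sven Rahimi is treated as also owning Marco Rahimi's interest in Ashford Foods Inc, giving 30% + 45% = 75%.
Direct interest in Ashford Foods Inc: 75%.
75% exceeds the 25% threshold, so Sven is a related party to Ashford Foods Inc.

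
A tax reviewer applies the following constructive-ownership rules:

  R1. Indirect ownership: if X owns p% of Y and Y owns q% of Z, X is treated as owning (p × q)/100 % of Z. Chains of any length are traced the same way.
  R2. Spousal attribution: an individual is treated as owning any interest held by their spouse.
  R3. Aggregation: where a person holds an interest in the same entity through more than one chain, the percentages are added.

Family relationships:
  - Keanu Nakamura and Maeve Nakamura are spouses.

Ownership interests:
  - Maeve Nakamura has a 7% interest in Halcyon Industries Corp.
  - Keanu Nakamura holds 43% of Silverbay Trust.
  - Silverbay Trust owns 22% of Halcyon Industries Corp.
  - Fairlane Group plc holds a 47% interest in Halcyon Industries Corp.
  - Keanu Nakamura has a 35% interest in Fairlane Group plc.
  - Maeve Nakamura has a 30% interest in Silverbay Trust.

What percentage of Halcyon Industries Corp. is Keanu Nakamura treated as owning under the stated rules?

By spousal attribution (R2), Keanu Nakamura is treated as also owning Maeve Nakamura's interest in Silverbay Trust, giving 43% + 30% = 73%.
By spousal attribution (R2), Keanu Nakamura is treated as owning Maeve Nakamura's 7% interest in Halcyon Industries Corp.
Chain via Silverbay Trust (R1): 73% × 22% = 16.06% of Halcyon Industries Corp.
Chain via Fairlane Group plc (R1): 35% × 47% = 16.45% of Halcyon Industries Corp.
Direct interest in Halcyon Industries Corp: 7%.
Aggregating (R3): 16.06% + 16.45% + 7% = 39.51%.

39.51%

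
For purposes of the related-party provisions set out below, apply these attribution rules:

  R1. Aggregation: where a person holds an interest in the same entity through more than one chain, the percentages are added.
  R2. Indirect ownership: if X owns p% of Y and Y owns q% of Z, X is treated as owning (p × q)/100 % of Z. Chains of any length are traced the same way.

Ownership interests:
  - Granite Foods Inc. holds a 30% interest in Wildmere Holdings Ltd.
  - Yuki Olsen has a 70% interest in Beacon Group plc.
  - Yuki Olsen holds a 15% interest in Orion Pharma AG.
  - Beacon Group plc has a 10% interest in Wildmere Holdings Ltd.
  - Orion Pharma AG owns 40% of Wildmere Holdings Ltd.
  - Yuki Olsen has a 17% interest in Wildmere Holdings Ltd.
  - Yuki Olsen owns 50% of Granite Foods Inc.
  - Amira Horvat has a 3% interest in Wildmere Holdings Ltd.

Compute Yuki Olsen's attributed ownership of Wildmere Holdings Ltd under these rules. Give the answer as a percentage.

45%

Chain via Orion Pharma AG (R2): 15% × 40% = 6% of Wildmere Holdings Ltd.
Chain via Granite Foods Inc. (R2): 50% × 30% = 15% of Wildmere Holdings Ltd.
Chain via Beacon Group plc (R2): 70% × 10% = 7% of Wildmere Holdings Ltd.
Direct interest in Wildmere Holdings Ltd: 17%.
Aggregating (R1): 6% + 15% + 7% + 17% = 45%.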